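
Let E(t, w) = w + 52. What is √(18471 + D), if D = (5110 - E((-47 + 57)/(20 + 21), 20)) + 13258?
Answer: √36767 ≈ 191.75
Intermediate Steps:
E(t, w) = 52 + w
D = 18296 (D = (5110 - (52 + 20)) + 13258 = (5110 - 1*72) + 13258 = (5110 - 72) + 13258 = 5038 + 13258 = 18296)
√(18471 + D) = √(18471 + 18296) = √36767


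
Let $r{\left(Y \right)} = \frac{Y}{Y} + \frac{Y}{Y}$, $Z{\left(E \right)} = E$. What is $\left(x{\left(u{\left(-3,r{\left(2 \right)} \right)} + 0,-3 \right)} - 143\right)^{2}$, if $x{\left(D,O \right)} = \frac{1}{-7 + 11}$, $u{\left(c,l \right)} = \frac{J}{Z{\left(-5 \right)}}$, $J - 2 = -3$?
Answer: $\frac{326041}{16} \approx 20378.0$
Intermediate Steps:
$J = -1$ ($J = 2 - 3 = -1$)
$r{\left(Y \right)} = 2$ ($r{\left(Y \right)} = 1 + 1 = 2$)
$u{\left(c,l \right)} = \frac{1}{5}$ ($u{\left(c,l \right)} = - \frac{1}{-5} = \left(-1\right) \left(- \frac{1}{5}\right) = \frac{1}{5}$)
$x{\left(D,O \right)} = \frac{1}{4}$
$\left(x{\left(u{\left(-3,r{\left(2 \right)} \right)} + 0,-3 \right)} - 143\right)^{2} = \left(\frac{1}{4} - 143\right)^{2} = \left(- \frac{571}{4}\right)^{2} = \frac{326041}{16}$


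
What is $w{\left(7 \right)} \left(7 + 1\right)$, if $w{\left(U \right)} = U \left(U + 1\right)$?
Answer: $448$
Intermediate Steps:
$w{\left(U \right)} = U \left(1 + U\right)$
$w{\left(7 \right)} \left(7 + 1\right) = 7 \left(1 + 7\right) \left(7 + 1\right) = 7 \cdot 8 \cdot 8 = 56 \cdot 8 = 448$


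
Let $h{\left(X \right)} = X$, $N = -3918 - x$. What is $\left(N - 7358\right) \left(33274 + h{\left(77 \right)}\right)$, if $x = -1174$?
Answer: $-336911802$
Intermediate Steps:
$N = -2744$ ($N = -3918 - -1174 = -3918 + 1174 = -2744$)
$\left(N - 7358\right) \left(33274 + h{\left(77 \right)}\right) = \left(-2744 - 7358\right) \left(33274 + 77\right) = \left(-10102\right) 33351 = -336911802$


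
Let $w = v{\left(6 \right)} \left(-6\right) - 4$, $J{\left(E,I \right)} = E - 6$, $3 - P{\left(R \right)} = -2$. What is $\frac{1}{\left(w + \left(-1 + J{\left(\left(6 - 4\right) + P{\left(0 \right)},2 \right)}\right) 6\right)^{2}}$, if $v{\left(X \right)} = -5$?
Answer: $\frac{1}{676} \approx 0.0014793$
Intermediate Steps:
$P{\left(R \right)} = 5$ ($P{\left(R \right)} = 3 - -2 = 3 + 2 = 5$)
$J{\left(E,I \right)} = -6 + E$ ($J{\left(E,I \right)} = E - 6 = -6 + E$)
$w = 26$ ($w = \left(-5\right) \left(-6\right) - 4 = 30 - 4 = 26$)
$\frac{1}{\left(w + \left(-1 + J{\left(\left(6 - 4\right) + P{\left(0 \right)},2 \right)}\right) 6\right)^{2}} = \frac{1}{\left(26 + \left(-1 + \left(-6 + \left(\left(6 - 4\right) + 5\right)\right)\right) 6\right)^{2}} = \frac{1}{\left(26 + \left(-1 + \left(-6 + \left(2 + 5\right)\right)\right) 6\right)^{2}} = \frac{1}{\left(26 + \left(-1 + \left(-6 + 7\right)\right) 6\right)^{2}} = \frac{1}{\left(26 + \left(-1 + 1\right) 6\right)^{2}} = \frac{1}{\left(26 + 0 \cdot 6\right)^{2}} = \frac{1}{\left(26 + 0\right)^{2}} = \frac{1}{26^{2}} = \frac{1}{676}$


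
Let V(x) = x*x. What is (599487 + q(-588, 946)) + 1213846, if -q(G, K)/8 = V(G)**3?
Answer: -330638896970912939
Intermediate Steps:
V(x) = x**2
q(G, K) = -8*G**6
(599487 + q(-588, 946)) + 1213846 = (599487 - 8*(-588)**6) + 1213846 = (599487 - 8*41329862121590784) + 1213846 = (599487 - 330638896972726272) + 1213846 = -330638896972126785 + 1213846 = -330638896970912939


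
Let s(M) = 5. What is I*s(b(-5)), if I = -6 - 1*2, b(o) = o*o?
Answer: -40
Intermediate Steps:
b(o) = o²
I = -8 (I = -6 - 2 = -8)
I*s(b(-5)) = -8*5 = -40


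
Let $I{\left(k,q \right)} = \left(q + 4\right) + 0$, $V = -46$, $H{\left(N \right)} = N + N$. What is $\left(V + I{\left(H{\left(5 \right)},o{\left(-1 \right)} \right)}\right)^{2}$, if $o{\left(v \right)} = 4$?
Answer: $1444$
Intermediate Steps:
$H{\left(N \right)} = 2 N$
$I{\left(k,q \right)} = 4 + q$ ($I{\left(k,q \right)} = \left(4 + q\right) + 0 = 4 + q$)
$\left(V + I{\left(H{\left(5 \right)},o{\left(-1 \right)} \right)}\right)^{2} = \left(-46 + \left(4 + 4\right)\right)^{2} = \left(-46 + 8\right)^{2} = \left(-38\right)^{2} = 1444$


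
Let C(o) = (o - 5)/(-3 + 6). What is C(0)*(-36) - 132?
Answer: -72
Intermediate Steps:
C(o) = -5/3 + o/3 (C(o) = (-5 + o)/3 = (-5 + o)*(⅓) = -5/3 + o/3)
C(0)*(-36) - 132 = (-5/3 + (⅓)*0)*(-36) - 132 = (-5/3 + 0)*(-36) - 132 = -5/3*(-36) - 132 = 60 - 132 = -72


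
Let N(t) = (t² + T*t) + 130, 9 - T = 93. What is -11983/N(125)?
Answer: -11983/5255 ≈ -2.2803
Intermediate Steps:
T = -84 (T = 9 - 1*93 = 9 - 93 = -84)
N(t) = 130 + t² - 84*t (N(t) = (t² - 84*t) + 130 = 130 + t² - 84*t)
-11983/N(125) = -11983/(130 + 125² - 84*125) = -11983/(130 + 15625 - 10500) = -11983/5255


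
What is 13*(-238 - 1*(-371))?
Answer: 1729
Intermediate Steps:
13*(-238 - 1*(-371)) = 13*(-238 + 371) = 13*133 = 1729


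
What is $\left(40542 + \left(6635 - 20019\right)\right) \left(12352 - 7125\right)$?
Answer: $141954866$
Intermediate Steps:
$\left(40542 + \left(6635 - 20019\right)\right) \left(12352 - 7125\right) = \left(40542 + \left(6635 - 20019\right)\right) 5227 = \left(40542 - 13384\right) 5227 = 27158 \cdot 5227 = 141954866$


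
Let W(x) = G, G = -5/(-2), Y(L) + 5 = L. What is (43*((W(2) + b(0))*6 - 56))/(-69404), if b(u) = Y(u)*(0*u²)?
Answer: 1763/69404 ≈ 0.025402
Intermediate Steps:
Y(L) = -5 + L
G = 5/2 (G = -5*(-½) = 5/2 ≈ 2.5000)
W(x) = 5/2
b(u) = 0 (b(u) = (-5 + u)*(0*u²) = (-5 + u)*0 = 0)
(43*((W(2) + b(0))*6 - 56))/(-69404) = (43*((5/2 + 0)*6 - 56))/(-69404) = (43*((5/2)*6 - 56))*(-1/69404) = (43*(15 - 56))*(-1/69404) = (43*(-41))*(-1/69404) = -1763*(-1/69404) = 1763/69404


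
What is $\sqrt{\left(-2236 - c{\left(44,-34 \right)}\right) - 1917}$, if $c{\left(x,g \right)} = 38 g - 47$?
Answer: $i \sqrt{2814} \approx 53.047 i$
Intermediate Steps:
$c{\left(x,g \right)} = -47 + 38 g$
$\sqrt{\left(-2236 - c{\left(44,-34 \right)}\right) - 1917} = \sqrt{\left(-2236 - \left(-47 + 38 \left(-34\right)\right)\right) - 1917} = \sqrt{\left(-2236 - \left(-47 - 1292\right)\right) - 1917} = \sqrt{\left(-2236 - -1339\right) - 1917} = \sqrt{\left(-2236 + 1339\right) - 1917} = \sqrt{-897 - 1917} = \sqrt{-2814} = i \sqrt{2814}$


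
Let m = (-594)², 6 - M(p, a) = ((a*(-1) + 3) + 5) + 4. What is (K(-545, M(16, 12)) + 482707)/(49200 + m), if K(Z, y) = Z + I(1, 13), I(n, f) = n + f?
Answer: 120544/100509 ≈ 1.1993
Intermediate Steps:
I(n, f) = f + n
M(p, a) = -6 + a (M(p, a) = 6 - (((a*(-1) + 3) + 5) + 4) = 6 - (((-a + 3) + 5) + 4) = 6 - (((3 - a) + 5) + 4) = 6 - ((8 - a) + 4) = 6 - (12 - a) = 6 + (-12 + a) = -6 + a)
K(Z, y) = 14 + Z (K(Z, y) = Z + (13 + 1) = Z + 14 = 14 + Z)
m = 352836
(K(-545, M(16, 12)) + 482707)/(49200 + m) = ((14 - 545) + 482707)/(49200 + 352836) = (-531 + 482707)/402036 = 482176*(1/402036) = 120544/100509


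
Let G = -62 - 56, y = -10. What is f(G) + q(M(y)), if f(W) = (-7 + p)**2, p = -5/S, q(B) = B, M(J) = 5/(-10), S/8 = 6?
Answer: 115129/2304 ≈ 49.969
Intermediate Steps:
S = 48 (S = 8*6 = 48)
M(J) = -1/2 (M(J) = 5*(-1/10) = -1/2)
G = -118
p = -5/48 ≈ -0.10417
f(W) = 116281/2304 (f(W) = (-7 - 5/48)**2 = (-341/48)**2 = 116281/2304)
f(G) + q(M(y)) = 116281/2304 - 1/2 = 115129/2304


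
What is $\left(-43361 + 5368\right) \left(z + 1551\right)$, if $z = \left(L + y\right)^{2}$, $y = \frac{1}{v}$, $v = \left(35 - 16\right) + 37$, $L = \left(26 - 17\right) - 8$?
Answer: $- \frac{184918959705}{3136} \approx -5.8967 \cdot 10^{7}$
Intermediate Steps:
$L = 1$ ($L = 9 - 8 = 1$)
$v = 56$ ($v = 19 + 37 = 56$)
$y = \frac{1}{56} \approx 0.017857$
$z = \frac{3249}{3136}$ ($z = \left(1 + \frac{1}{56}\right)^{2} = \left(\frac{57}{56}\right)^{2} = \frac{3249}{3136} \approx 1.036$)
$\left(-43361 + 5368\right) \left(z + 1551\right) = \left(-43361 + 5368\right) \left(\frac{3249}{3136} + 1551\right) = \left(-37993\right) \frac{4867185}{3136} = - \frac{184918959705}{3136}$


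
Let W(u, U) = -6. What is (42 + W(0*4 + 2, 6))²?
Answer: 1296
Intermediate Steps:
(42 + W(0*4 + 2, 6))² = (42 - 6)² = 36² = 1296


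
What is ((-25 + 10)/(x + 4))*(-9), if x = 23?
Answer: 5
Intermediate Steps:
((-25 + 10)/(x + 4))*(-9) = ((-25 + 10)/(23 + 4))*(-9) = -15/27*(-9) = -15*1/27*(-9) = -5/9*(-9) = 5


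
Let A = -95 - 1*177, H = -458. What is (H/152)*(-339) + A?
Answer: 56959/76 ≈ 749.46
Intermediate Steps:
A = -272 (A = -95 - 177 = -272)
(H/152)*(-339) + A = -458/152*(-339) - 272 = -458*1/152*(-339) - 272 = -229/76*(-339) - 272 = 77631/76 - 272 = 56959/76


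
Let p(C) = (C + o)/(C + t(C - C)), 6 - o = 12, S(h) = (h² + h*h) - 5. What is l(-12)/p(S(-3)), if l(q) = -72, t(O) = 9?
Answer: -1584/7 ≈ -226.29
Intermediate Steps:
S(h) = -5 + 2*h² (S(h) = (h² + h²) - 5 = 2*h² - 5 = -5 + 2*h²)
o = -6 (o = 6 - 1*12 = 6 - 12 = -6)
p(C) = (-6 + C)/(9 + C) (p(C) = (C - 6)/(C + 9) = (-6 + C)/(9 + C))
l(-12)/p(S(-3)) = -72*(9 + (-5 + 2*(-3)²))/(-6 + (-5 + 2*(-3)²)) = -72*(9 + (-5 + 2*9))/(-6 + (-5 + 2*9)) = -72*(9 + (-5 + 18))/(-6 + (-5 + 18)) = -72*(9 + 13)/(-6 + 13) = -72/(7/22) = -72/((1/22)*7) = -72/7/22 = -72*22/7 = -1584/7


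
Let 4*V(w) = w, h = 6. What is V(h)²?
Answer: 9/4 ≈ 2.2500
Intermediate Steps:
V(w) = w/4
V(h)² = ((¼)*6)² = (3/2)² = 9/4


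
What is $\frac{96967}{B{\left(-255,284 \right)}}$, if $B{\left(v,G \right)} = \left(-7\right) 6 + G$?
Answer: $\frac{96967}{242} \approx 400.69$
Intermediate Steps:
$B{\left(v,G \right)} = -42 + G$
$\frac{96967}{B{\left(-255,284 \right)}} = \frac{96967}{-42 + 284} = \frac{96967}{242}$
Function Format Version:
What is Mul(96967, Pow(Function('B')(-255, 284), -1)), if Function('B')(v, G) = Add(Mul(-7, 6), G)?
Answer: Rational(96967, 242) ≈ 400.69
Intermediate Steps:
Function('B')(v, G) = Add(-42, G)
Mul(96967, Pow(Function('B')(-255, 284), -1)) = Mul(96967, Pow(Add(-42, 284), -1)) = Mul(96967, Pow(242, -1)) = Mul(96967, Rational(1, 242)) = Rational(96967, 242)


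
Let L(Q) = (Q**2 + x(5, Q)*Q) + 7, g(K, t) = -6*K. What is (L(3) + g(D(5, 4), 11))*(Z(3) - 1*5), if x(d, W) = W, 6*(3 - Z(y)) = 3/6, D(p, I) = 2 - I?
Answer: -925/12 ≈ -77.083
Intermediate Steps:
Z(y) = 35/12 (Z(y) = 3 - 1/(2*6) = 3 - 1/6*1/2 = 3 - 1/12 = 35/12)
L(Q) = 7 + 2*Q**2 (L(Q) = (Q**2 + Q*Q) + 7 = (Q**2 + Q**2) + 7 = 2*Q**2 + 7 = 7 + 2*Q**2)
(L(3) + g(D(5, 4), 11))*(Z(3) - 1*5) = ((7 + 2*3**2) - 6*(2 - 1*4))*(35/12 - 1*5) = ((7 + 2*9) - 6*(2 - 4))*(35/12 - 5) = ((7 + 18) - 6*(-2))*(-25/12) = (25 + 12)*(-25/12) = 37*(-25/12) = -925/12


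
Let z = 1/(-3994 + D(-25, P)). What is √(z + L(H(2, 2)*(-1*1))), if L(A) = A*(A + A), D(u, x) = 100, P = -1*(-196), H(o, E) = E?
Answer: √121301994/3894 ≈ 2.8284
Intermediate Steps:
P = 196
L(A) = 2*A² (L(A) = A*(2*A) = 2*A²)
z = -1/3894 (z = 1/(-3994 + 100) = 1/(-3894) = -1/3894 ≈ -0.00025681)
√(z + L(H(2, 2)*(-1*1))) = √(-1/3894 + 2*(2*(-1*1))²) = √(-1/3894 + 2*(2*(-1))²) = √(-1/3894 + 2*(-2)²) = √(-1/3894 + 2*4) = √(-1/3894 + 8) = √(31151/3894) = √121301994/3894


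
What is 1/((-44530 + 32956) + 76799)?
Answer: 1/65225 ≈ 1.5332e-5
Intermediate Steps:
1/((-44530 + 32956) + 76799) = 1/(-11574 + 76799) = 1/65225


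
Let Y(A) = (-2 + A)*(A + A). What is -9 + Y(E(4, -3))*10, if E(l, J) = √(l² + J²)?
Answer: 291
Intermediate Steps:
E(l, J) = √(J² + l²)
Y(A) = 2*A*(-2 + A) (Y(A) = (-2 + A)*(2*A) = 2*A*(-2 + A))
-9 + Y(E(4, -3))*10 = -9 + (2*√((-3)² + 4²)*(-2 + √((-3)² + 4²)))*10 = -9 + (2*√(9 + 16)*(-2 + √(9 + 16)))*10 = -9 + (2*√25*(-2 + √25))*10 = -9 + (2*5*(-2 + 5))*10 = -9 + (2*5*3)*10 = -9 + 30*10 = -9 + 300 = 291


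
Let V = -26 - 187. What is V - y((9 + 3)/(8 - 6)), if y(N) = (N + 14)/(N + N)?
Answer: -644/3 ≈ -214.67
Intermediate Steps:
y(N) = (14 + N)/(2*N) (y(N) = (14 + N)/((2*N)) = (14 + N)*(1/(2*N)) = (14 + N)/(2*N))
V = -213
V - y((9 + 3)/(8 - 6)) = -213 - (14 + (9 + 3)/(8 - 6))/(2*((9 + 3)/(8 - 6))) = -213 - (14 + 12/2)/(2*(12/2)) = -213 - (14 + 12*(½))/(2*(12*(½))) = -213 - (14 + 6)/(2*6) = -213 - 20/(2*6) = -213 - 1*5/3 = -213 - 5/3 = -644/3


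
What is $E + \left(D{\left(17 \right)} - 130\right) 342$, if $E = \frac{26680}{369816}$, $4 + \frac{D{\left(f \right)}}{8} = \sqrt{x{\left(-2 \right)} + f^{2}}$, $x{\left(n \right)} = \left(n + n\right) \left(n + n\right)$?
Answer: $- \frac{2561157373}{46227} + 2736 \sqrt{305} \approx -7621.7$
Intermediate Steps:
$x{\left(n \right)} = 4 n^{2}$ ($x{\left(n \right)} = 2 n 2 n = 4 n^{2}$)
$D{\left(f \right)} = -32 + 8 \sqrt{16 + f^{2}}$ ($D{\left(f \right)} = -32 + 8 \sqrt{4 \left(-2\right)^{2} + f^{2}} = -32 + 8 \sqrt{4 \cdot 4 + f^{2}} = -32 + 8 \sqrt{16 + f^{2}}$)
$E = \frac{3335}{46227}$ ($E = 26680 \cdot \frac{1}{369816} = \frac{3335}{46227} \approx 0.072144$)
$E + \left(D{\left(17 \right)} - 130\right) 342 = \frac{3335}{46227} + \left(\left(-32 + 8 \sqrt{16 + 17^{2}}\right) - 130\right) 342 = \frac{3335}{46227} + \left(\left(-32 + 8 \sqrt{16 + 289}\right) - 130\right) 342 = \frac{3335}{46227} + \left(\left(-32 + 8 \sqrt{305}\right) - 130\right) 342 = \frac{3335}{46227} + \left(-162 + 8 \sqrt{305}\right) 342 = \frac{3335}{46227} - \left(55404 - 2736 \sqrt{305}\right) = - \frac{2561157373}{46227} + 2736 \sqrt{305}$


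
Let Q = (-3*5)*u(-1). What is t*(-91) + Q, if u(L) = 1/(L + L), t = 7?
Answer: -1259/2 ≈ -629.50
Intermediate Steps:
u(L) = 1/(2*L)
Q = 15/2 (Q = (-3*5)*((½)/(-1)) = -15*(-1)/2 = -15*(-½) = 15/2 ≈ 7.5000)
t*(-91) + Q = 7*(-91) + 15/2 = -637 + 15/2 = -1259/2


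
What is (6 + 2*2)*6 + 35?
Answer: 95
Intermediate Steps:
(6 + 2*2)*6 + 35 = (6 + 4)*6 + 35 = 10*6 + 35 = 60 + 35 = 95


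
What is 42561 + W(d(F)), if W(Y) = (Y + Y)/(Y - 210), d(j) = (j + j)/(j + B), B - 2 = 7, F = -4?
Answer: 22514777/529 ≈ 42561.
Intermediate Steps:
B = 9 (B = 2 + 7 = 9)
d(j) = 2*j/(9 + j) (d(j) = (j + j)/(j + 9) = (2*j)/(9 + j) = 2*j/(9 + j))
W(Y) = 2*Y/(-210 + Y) (W(Y) = (2*Y)/(-210 + Y) = 2*Y/(-210 + Y))
42561 + W(d(F)) = 42561 + 2*(2*(-4)/(9 - 4))/(-210 + 2*(-4)/(9 - 4)) = 42561 + 2*(2*(-4)/5)/(-210 + 2*(-4)/5) = 42561 + 2*(2*(-4)*(⅕))/(-210 + 2*(-4)*(⅕)) = 42561 + 2*(-8/5)/(-210 - 8/5) = 42561 + 2*(-8/5)/(-1058/5) = 42561 + 2*(-8/5)*(-5/1058) = 42561 + 8/529 = 22514777/529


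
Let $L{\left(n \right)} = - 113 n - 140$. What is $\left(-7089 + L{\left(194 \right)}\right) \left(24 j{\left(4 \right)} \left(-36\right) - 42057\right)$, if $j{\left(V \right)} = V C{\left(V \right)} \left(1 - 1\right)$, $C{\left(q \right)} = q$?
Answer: $1226003607$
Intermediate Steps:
$L{\left(n \right)} = -140 - 113 n$
$j{\left(V \right)} = 0$ ($j{\left(V \right)} = V V \left(1 - 1\right) = V^{2} \cdot 0 = 0$)
$\left(-7089 + L{\left(194 \right)}\right) \left(24 j{\left(4 \right)} \left(-36\right) - 42057\right) = \left(-7089 - 22062\right) \left(24 \cdot 0 \left(-36\right) - 42057\right) = \left(-7089 - 22062\right) \left(0 \left(-36\right) - 42057\right) = \left(-7089 - 22062\right) \left(0 - 42057\right) = \left(-29151\right) \left(-42057\right) = 1226003607$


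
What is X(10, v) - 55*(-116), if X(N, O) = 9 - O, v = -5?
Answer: 6394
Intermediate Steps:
X(10, v) - 55*(-116) = (9 - 1*(-5)) - 55*(-116) = (9 + 5) + 6380 = 14 + 6380 = 6394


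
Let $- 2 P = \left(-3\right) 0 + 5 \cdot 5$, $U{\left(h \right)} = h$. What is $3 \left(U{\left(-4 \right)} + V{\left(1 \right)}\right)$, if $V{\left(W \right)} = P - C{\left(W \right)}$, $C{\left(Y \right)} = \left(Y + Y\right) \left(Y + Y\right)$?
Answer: $- \frac{123}{2} \approx -61.5$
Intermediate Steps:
$C{\left(Y \right)} = 4 Y^{2}$ ($C{\left(Y \right)} = 2 Y 2 Y = 4 Y^{2}$)
$P = - \frac{25}{2}$ ($P = - \frac{\left(-3\right) 0 + 5 \cdot 5}{2} = - \frac{0 + 25}{2} = \left(- \frac{1}{2}\right) 25 = - \frac{25}{2} \approx -12.5$)
$V{\left(W \right)} = - \frac{25}{2} - 4 W^{2}$
$3 \left(U{\left(-4 \right)} + V{\left(1 \right)}\right) = 3 \left(-4 - \left(\frac{25}{2} + 4 \cdot 1^{2}\right)\right) = 3 \left(-4 - \frac{33}{2}\right) = 3 \left(- \frac{41}{2}\right) = - \frac{123}{2}$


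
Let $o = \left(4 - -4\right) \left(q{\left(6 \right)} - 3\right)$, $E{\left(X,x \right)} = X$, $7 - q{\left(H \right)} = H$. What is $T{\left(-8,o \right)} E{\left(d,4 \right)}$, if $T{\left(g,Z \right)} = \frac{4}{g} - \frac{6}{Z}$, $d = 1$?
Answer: $- \frac{1}{8} \approx -0.125$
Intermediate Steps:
$q{\left(H \right)} = 7 - H$
$o = -16$ ($o = \left(4 - -4\right) \left(\left(7 - 6\right) - 3\right) = \left(4 + 4\right) \left(\left(7 - 6\right) - 3\right) = 8 \left(1 - 3\right) = 8 \left(-2\right) = -16$)
$T{\left(g,Z \right)} = - \frac{6}{Z} + \frac{4}{g}$
$T{\left(-8,o \right)} E{\left(d,4 \right)} = \left(- \frac{6}{-16} + \frac{4}{-8}\right) 1 = \left(\left(-6\right) \left(- \frac{1}{16}\right) + 4 \left(- \frac{1}{8}\right)\right) 1 = \left(\frac{3}{8} - \frac{1}{2}\right) 1 = \left(- \frac{1}{8}\right) 1 = - \frac{1}{8}$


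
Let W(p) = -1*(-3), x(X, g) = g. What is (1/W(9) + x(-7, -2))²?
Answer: 25/9 ≈ 2.7778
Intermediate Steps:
W(p) = 3
(1/W(9) + x(-7, -2))² = (1/3 - 2)² = (⅓ - 2)² = (-5/3)² = 25/9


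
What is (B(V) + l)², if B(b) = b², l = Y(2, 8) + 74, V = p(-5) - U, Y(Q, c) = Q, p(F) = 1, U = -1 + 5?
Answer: 7225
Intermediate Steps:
U = 4
V = -3 (V = 1 - 1*4 = 1 - 4 = -3)
l = 76 (l = 2 + 74 = 76)
(B(V) + l)² = ((-3)² + 76)² = (9 + 76)² = 85² = 7225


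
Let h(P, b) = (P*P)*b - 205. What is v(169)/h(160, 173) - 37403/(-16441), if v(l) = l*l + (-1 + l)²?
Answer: 33315268194/14562106079 ≈ 2.2878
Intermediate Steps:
v(l) = l² + (-1 + l)²
h(P, b) = -205 + b*P² (h(P, b) = P²*b - 205 = b*P² - 205 = -205 + b*P²)
v(169)/h(160, 173) - 37403/(-16441) = (169² + (-1 + 169)²)/(-205 + 173*160²) - 37403/(-16441) = (28561 + 168²)/(-205 + 173*25600) - 37403*(-1/16441) = (28561 + 28224)/(-205 + 4428800) + 37403/16441 = 56785/4428595 + 37403/16441 = 56785*(1/4428595) + 37403/16441 = 11357/885719 + 37403/16441 = 33315268194/14562106079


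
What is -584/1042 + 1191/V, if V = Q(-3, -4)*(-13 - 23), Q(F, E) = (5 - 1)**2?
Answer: -262901/100032 ≈ -2.6282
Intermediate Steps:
Q(F, E) = 16 (Q(F, E) = 4**2 = 16)
V = -576 (V = 16*(-13 - 23) = 16*(-36) = -576)
-584/1042 + 1191/V = -584/1042 + 1191/(-576) = -584*1/1042 + 1191*(-1/576) = -292/521 - 397/192 = -262901/100032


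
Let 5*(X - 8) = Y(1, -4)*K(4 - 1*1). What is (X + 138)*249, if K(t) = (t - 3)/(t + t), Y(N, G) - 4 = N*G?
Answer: 36354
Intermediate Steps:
Y(N, G) = 4 + G*N (Y(N, G) = 4 + N*G = 4 + G*N)
K(t) = (-3 + t)/(2*t) (K(t) = (-3 + t)/((2*t)) = (-3 + t)*(1/(2*t)) = (-3 + t)/(2*t))
X = 8 (X = 8 + ((4 - 4*1)*((-3 + (4 - 1*1))/(2*(4 - 1*1))))/5 = 8 + ((4 - 4)*((-3 + (4 - 1))/(2*(4 - 1))))/5 = 8 + (0*((½)*(-3 + 3)/3))/5 = 8 + (0*((½)*(⅓)*0))/5 = 8 + (0*0)/5 = 8 + (⅕)*0 = 8 + 0 = 8)
(X + 138)*249 = (8 + 138)*249 = 146*249 = 36354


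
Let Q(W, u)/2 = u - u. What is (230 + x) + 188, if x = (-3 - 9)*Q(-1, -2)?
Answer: 418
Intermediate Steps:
Q(W, u) = 0 (Q(W, u) = 2*(u - u) = 2*0 = 0)
x = 0 (x = (-3 - 9)*0 = -12*0 = 0)
(230 + x) + 188 = (230 + 0) + 188 = 230 + 188 = 418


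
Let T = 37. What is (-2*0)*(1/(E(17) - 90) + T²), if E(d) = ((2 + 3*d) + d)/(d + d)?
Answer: 0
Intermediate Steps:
E(d) = (2 + 4*d)/(2*d) (E(d) = (2 + 4*d)/((2*d)) = (2 + 4*d)*(1/(2*d)) = (2 + 4*d)/(2*d))
(-2*0)*(1/(E(17) - 90) + T²) = (-2*0)*(1/((2 + 1/17) - 90) + 37²) = 0*(1/((2 + 1/17) - 90) + 1369) = 0*(1/(35/17 - 90) + 1369) = 0*(1/(-1495/17) + 1369) = 0*(-17/1495 + 1369) = 0*(2046638/1495) = 0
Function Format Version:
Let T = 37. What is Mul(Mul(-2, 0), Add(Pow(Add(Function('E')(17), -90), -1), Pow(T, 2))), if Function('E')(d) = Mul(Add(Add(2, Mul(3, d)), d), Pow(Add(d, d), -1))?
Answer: 0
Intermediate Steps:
Function('E')(d) = Mul(Rational(1, 2), Pow(d, -1), Add(2, Mul(4, d))) (Function('E')(d) = Mul(Add(2, Mul(4, d)), Pow(Mul(2, d), -1)) = Mul(Add(2, Mul(4, d)), Mul(Rational(1, 2), Pow(d, -1))) = Mul(Rational(1, 2), Pow(d, -1), Add(2, Mul(4, d))))
Mul(Mul(-2, 0), Add(Pow(Add(Function('E')(17), -90), -1), Pow(T, 2))) = Mul(Mul(-2, 0), Add(Pow(Add(Add(2, Pow(17, -1)), -90), -1), Pow(37, 2))) = Mul(0, Add(Pow(Add(Add(2, Rational(1, 17)), -90), -1), 1369)) = Mul(0, Add(Pow(Add(Rational(35, 17), -90), -1), 1369)) = Mul(0, Add(Pow(Rational(-1495, 17), -1), 1369)) = Mul(0, Add(Rational(-17, 1495), 1369)) = Mul(0, Rational(2046638, 1495)) = 0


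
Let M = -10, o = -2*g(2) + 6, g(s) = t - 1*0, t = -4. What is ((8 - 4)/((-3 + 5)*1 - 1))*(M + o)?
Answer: 16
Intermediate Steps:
g(s) = -4 (g(s) = -4 - 1*0 = -4 + 0 = -4)
o = 14 (o = -2*(-4) + 6 = 8 + 6 = 14)
((8 - 4)/((-3 + 5)*1 - 1))*(M + o) = ((8 - 4)/((-3 + 5)*1 - 1))*(-10 + 14) = (4/(2*1 - 1))*4 = (4/(2 - 1))*4 = (4/1)*4 = (4*1)*4 = 4*4 = 16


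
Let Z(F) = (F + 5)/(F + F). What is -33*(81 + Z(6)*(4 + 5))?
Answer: -11781/4 ≈ -2945.3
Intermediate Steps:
Z(F) = (5 + F)/(2*F) (Z(F) = (5 + F)/((2*F)) = (5 + F)*(1/(2*F)) = (5 + F)/(2*F))
-33*(81 + Z(6)*(4 + 5)) = -33*(81 + ((½)*(5 + 6)/6)*(4 + 5)) = -33*(81 + ((½)*(⅙)*11)*9) = -33*(81 + (11/12)*9) = -33*(81 + 33/4) = -33*357/4 = -11781/4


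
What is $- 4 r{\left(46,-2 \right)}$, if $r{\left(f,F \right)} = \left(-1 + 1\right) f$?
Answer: $0$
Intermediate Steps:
$r{\left(f,F \right)} = 0$ ($r{\left(f,F \right)} = 0 f = 0$)
$- 4 r{\left(46,-2 \right)} = \left(-4\right) 0 = 0$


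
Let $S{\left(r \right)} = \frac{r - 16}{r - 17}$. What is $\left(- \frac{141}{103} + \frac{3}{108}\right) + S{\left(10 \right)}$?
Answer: $- \frac{12563}{25956} \approx -0.48401$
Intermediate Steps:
$S{\left(r \right)} = \frac{-16 + r}{-17 + r}$
$\left(- \frac{141}{103} + \frac{3}{108}\right) + S{\left(10 \right)} = \left(- \frac{141}{103} + \frac{3}{108}\right) + \frac{-16 + 10}{-17 + 10} = \left(\left(-141\right) \frac{1}{103} + 3 \cdot \frac{1}{108}\right) + \frac{1}{-7} \left(-6\right) = \left(- \frac{141}{103} + \frac{1}{36}\right) - - \frac{6}{7} = - \frac{4973}{3708} + \frac{6}{7} = - \frac{12563}{25956}$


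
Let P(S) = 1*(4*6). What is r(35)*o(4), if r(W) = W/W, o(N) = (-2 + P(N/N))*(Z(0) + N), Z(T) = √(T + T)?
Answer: 88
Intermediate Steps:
Z(T) = √2*√T (Z(T) = √(2*T) = √2*√T)
P(S) = 24 (P(S) = 1*24 = 24)
o(N) = 22*N (o(N) = (-2 + 24)*(√2*√0 + N) = 22*(√2*0 + N) = 22*(0 + N) = 22*N)
r(W) = 1
r(35)*o(4) = 1*(22*4) = 1*88 = 88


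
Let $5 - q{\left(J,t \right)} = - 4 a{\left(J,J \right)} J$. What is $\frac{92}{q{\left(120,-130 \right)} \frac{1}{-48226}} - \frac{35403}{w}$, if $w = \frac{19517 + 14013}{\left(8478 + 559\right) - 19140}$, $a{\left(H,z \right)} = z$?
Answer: $\frac{4091037933037}{386299130} \approx 10590.0$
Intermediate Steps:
$q{\left(J,t \right)} = 5 + 4 J^{2}$ ($q{\left(J,t \right)} = 5 - - 4 J J = 5 - - 4 J^{2} = 5 + 4 J^{2}$)
$w = - \frac{33530}{10103}$ ($w = \frac{33530}{9037 - 19140} = \frac{33530}{-10103} = 33530 \left(- \frac{1}{10103}\right) = - \frac{33530}{10103} \approx -3.3188$)
$\frac{92}{q{\left(120,-130 \right)} \frac{1}{-48226}} - \frac{35403}{w} = \frac{92}{\left(5 + 4 \cdot 120^{2}\right) \frac{1}{-48226}} - \frac{35403}{- \frac{33530}{10103}} = \frac{92}{\left(5 + 4 \cdot 14400\right) \left(- \frac{1}{48226}\right)} - - \frac{357676509}{33530} = \frac{92}{\left(5 + 57600\right) \left(- \frac{1}{48226}\right)} + \frac{357676509}{33530} = \frac{92}{57605 \left(- \frac{1}{48226}\right)} + \frac{357676509}{33530} = \frac{92}{- \frac{57605}{48226}} + \frac{357676509}{33530} = 92 \left(- \frac{48226}{57605}\right) + \frac{357676509}{33530} = - \frac{4436792}{57605} + \frac{357676509}{33530} = \frac{4091037933037}{386299130}$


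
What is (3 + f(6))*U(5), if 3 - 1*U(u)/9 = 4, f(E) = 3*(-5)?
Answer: 108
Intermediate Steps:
f(E) = -15
U(u) = -9 (U(u) = 27 - 9*4 = 27 - 36 = -9)
(3 + f(6))*U(5) = (3 - 15)*(-9) = -12*(-9) = 108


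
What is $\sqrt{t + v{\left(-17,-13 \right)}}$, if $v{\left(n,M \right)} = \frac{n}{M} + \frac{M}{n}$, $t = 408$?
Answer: $\frac{\sqrt{20028346}}{221} \approx 20.25$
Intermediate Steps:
$v{\left(n,M \right)} = \frac{M}{n} + \frac{n}{M}$
$\sqrt{t + v{\left(-17,-13 \right)}} = \sqrt{408 - \left(- \frac{17}{13} - \frac{13}{17}\right)} = \sqrt{408 - - \frac{458}{221}} = \sqrt{408 + \left(\frac{13}{17} + \frac{17}{13}\right)} = \sqrt{408 + \frac{458}{221}} = \sqrt{\frac{90626}{221}} = \frac{\sqrt{20028346}}{221}$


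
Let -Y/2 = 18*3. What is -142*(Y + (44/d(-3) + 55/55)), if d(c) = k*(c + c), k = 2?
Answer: 47144/3 ≈ 15715.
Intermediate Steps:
d(c) = 4*c (d(c) = 2*(c + c) = 2*(2*c) = 4*c)
Y = -108 (Y = -36*3 = -2*54 = -108)
-142*(Y + (44/d(-3) + 55/55)) = -142*(-108 + (44/((4*(-3))) + 55/55)) = -142*(-108 + (44/(-12) + 55*(1/55))) = -142*(-108 + (44*(-1/12) + 1)) = -142*(-108 + (-11/3 + 1)) = -142*(-108 - 8/3) = -142*(-332/3) = 47144/3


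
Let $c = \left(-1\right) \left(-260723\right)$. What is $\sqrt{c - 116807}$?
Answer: $2 \sqrt{35979} \approx 379.36$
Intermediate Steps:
$c = 260723$
$\sqrt{c - 116807} = \sqrt{260723 - 116807} = \sqrt{143916} = 2 \sqrt{35979}$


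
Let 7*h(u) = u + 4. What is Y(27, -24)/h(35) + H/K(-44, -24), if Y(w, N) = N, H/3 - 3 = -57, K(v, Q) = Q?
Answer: 127/52 ≈ 2.4423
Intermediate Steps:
H = -162 (H = 9 + 3*(-57) = 9 - 171 = -162)
h(u) = 4/7 + u/7 (h(u) = (u + 4)/7 = (4 + u)/7 = 4/7 + u/7)
Y(27, -24)/h(35) + H/K(-44, -24) = -24/(4/7 + (1/7)*35) - 162/(-24) = -24/(4/7 + 5) - 162*(-1/24) = -24/39/7 + 27/4 = -24*7/39 + 27/4 = -56/13 + 27/4 = 127/52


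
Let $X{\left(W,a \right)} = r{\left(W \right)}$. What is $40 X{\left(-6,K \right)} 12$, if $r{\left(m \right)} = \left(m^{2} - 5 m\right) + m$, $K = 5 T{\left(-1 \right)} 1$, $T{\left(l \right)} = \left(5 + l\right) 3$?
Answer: $28800$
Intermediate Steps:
$T{\left(l \right)} = 15 + 3 l$
$K = 60$ ($K = 5 \left(15 + 3 \left(-1\right)\right) 1 = 5 \left(15 - 3\right) 1 = 5 \cdot 12 \cdot 1 = 60 \cdot 1 = 60$)
$r{\left(m \right)} = m^{2} - 4 m$
$X{\left(W,a \right)} = W \left(-4 + W\right)$
$40 X{\left(-6,K \right)} 12 = 40 \left(- 6 \left(-4 - 6\right)\right) 12 = 40 \left(\left(-6\right) \left(-10\right)\right) 12 = 40 \cdot 60 \cdot 12 = 2400 \cdot 12 = 28800$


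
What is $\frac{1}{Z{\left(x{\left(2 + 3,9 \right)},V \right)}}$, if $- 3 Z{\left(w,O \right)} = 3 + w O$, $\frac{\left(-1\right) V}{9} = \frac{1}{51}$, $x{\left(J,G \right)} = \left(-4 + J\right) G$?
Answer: $- \frac{17}{8} \approx -2.125$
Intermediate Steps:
$x{\left(J,G \right)} = G \left(-4 + J\right)$
$V = - \frac{3}{17}$ ($V = - \frac{9}{51} = \left(-9\right) \frac{1}{51} = - \frac{3}{17} \approx -0.17647$)
$Z{\left(w,O \right)} = -1 - \frac{O w}{3}$ ($Z{\left(w,O \right)} = - \frac{3 + w O}{3} = - \frac{3 + O w}{3} = -1 - \frac{O w}{3}$)
$\frac{1}{Z{\left(x{\left(2 + 3,9 \right)},V \right)}} = \frac{1}{-1 - - \frac{9 \left(-4 + \left(2 + 3\right)\right)}{17}} = \frac{1}{-1 - - \frac{9 \left(-4 + 5\right)}{17}} = \frac{1}{-1 - - \frac{9 \cdot 1}{17}} = \frac{1}{-1 - \left(- \frac{1}{17}\right) 9} = \frac{1}{-1 + \frac{9}{17}} = \frac{1}{- \frac{8}{17}} = - \frac{17}{8}$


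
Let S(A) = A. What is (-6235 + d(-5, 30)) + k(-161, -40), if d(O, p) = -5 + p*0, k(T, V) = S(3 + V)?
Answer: -6277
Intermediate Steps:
k(T, V) = 3 + V
d(O, p) = -5 (d(O, p) = -5 + 0 = -5)
(-6235 + d(-5, 30)) + k(-161, -40) = (-6235 - 5) + (3 - 40) = -6240 - 37 = -6277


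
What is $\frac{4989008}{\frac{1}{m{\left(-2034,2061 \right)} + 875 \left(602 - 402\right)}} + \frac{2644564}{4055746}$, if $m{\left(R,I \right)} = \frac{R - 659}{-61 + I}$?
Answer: $\frac{221309304482193309193}{253484125} \approx 8.7307 \cdot 10^{11}$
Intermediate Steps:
$m{\left(R,I \right)} = \frac{-659 + R}{-61 + I}$
$\frac{4989008}{\frac{1}{m{\left(-2034,2061 \right)} + 875 \left(602 - 402\right)}} + \frac{2644564}{4055746} = \frac{4989008}{\frac{1}{\frac{-659 - 2034}{-61 + 2061} + 875 \left(602 - 402\right)}} + \frac{2644564}{4055746} = \frac{4989008}{\frac{1}{\frac{1}{2000} \left(-2693\right) + 875 \cdot 200}} + 2644564 \cdot \frac{1}{4055746} = \frac{4989008}{\frac{1}{\frac{1}{2000} \left(-2693\right) + 175000}} + \frac{1322282}{2027873} = \frac{4989008}{\frac{1}{- \frac{2693}{2000} + 175000}} + \frac{1322282}{2027873} = \frac{4989008}{\frac{1}{\frac{349997307}{2000}}} + \frac{1322282}{2027873} = \frac{4989008}{\frac{2000}{349997307}} + \frac{1322282}{2027873} = 4989008 \cdot \frac{349997307}{2000} + \frac{1322282}{2027873} = \frac{109133710287591}{125} + \frac{1322282}{2027873} = \frac{221309304482193309193}{253484125}$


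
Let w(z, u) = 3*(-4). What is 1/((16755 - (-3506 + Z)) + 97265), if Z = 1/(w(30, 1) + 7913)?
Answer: 7901/928572925 ≈ 8.5088e-6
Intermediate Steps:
w(z, u) = -12
Z = 1/7901 (Z = 1/(-12 + 7913) = 1/7901 ≈ 0.00012657)
1/((16755 - (-3506 + Z)) + 97265) = 1/((16755 - (-3506 + 1/7901)) + 97265) = 1/((16755 - 1*(-27700905/7901)) + 97265) = 1/((16755 + 27700905/7901) + 97265) = 1/(160082160/7901 + 97265) = 1/(928572925/7901) = 7901/928572925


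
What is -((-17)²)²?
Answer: -83521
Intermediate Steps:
-((-17)²)² = -1*289² = -1*83521 = -83521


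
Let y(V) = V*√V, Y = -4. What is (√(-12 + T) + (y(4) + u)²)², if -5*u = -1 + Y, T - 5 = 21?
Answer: (81 + √14)² ≈ 7181.1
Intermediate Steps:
T = 26 (T = 5 + 21 = 26)
y(V) = V^(3/2)
u = 1 (u = -(-1 - 4)/5 = -⅕*(-5) = 1)
(√(-12 + T) + (y(4) + u)²)² = (√(-12 + 26) + (4^(3/2) + 1)²)² = (√14 + (8 + 1)²)² = (√14 + 9²)² = (√14 + 81)² = (81 + √14)²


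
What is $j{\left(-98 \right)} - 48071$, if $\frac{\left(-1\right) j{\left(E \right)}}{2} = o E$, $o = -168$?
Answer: $-80999$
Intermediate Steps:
$j{\left(E \right)} = 336 E$ ($j{\left(E \right)} = - 2 \left(- 168 E\right) = 336 E$)
$j{\left(-98 \right)} - 48071 = 336 \left(-98\right) - 48071 = -32928 - 48071 = -80999$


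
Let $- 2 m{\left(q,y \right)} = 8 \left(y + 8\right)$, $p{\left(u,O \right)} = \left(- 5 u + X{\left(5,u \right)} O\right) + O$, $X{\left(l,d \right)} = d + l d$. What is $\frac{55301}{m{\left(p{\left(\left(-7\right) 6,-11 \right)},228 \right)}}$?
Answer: $- \frac{55301}{944} \approx -58.582$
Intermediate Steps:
$X{\left(l,d \right)} = d + d l$
$p{\left(u,O \right)} = O - 5 u + 6 O u$ ($p{\left(u,O \right)} = \left(- 5 u + u \left(1 + 5\right) O\right) + O = \left(- 5 u + u 6 O\right) + O = \left(- 5 u + 6 u O\right) + O = \left(- 5 u + 6 O u\right) + O = O - 5 u + 6 O u$)
$m{\left(q,y \right)} = -32 - 4 y$ ($m{\left(q,y \right)} = - \frac{8 \left(y + 8\right)}{2} = - \frac{8 \left(8 + y\right)}{2} = - \frac{64 + 8 y}{2} = -32 - 4 y$)
$\frac{55301}{m{\left(p{\left(\left(-7\right) 6,-11 \right)},228 \right)}} = \frac{55301}{-32 - 912} = \frac{55301}{-944} = 55301 \left(- \frac{1}{944}\right) = - \frac{55301}{944}$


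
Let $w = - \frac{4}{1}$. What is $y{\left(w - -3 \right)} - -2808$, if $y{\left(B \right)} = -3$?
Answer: $2805$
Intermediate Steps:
$w = -4$ ($w = \left(-4\right) 1 = -4$)
$y{\left(w - -3 \right)} - -2808 = -3 - -2808 = -3 + 2808 = 2805$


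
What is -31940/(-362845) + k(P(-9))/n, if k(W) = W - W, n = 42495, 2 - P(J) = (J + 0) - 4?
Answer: 6388/72569 ≈ 0.088027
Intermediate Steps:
P(J) = 6 - J (P(J) = 2 - ((J + 0) - 4) = 2 - (J - 4) = 2 - (-4 + J) = 2 + (4 - J) = 6 - J)
k(W) = 0
-31940/(-362845) + k(P(-9))/n = -31940/(-362845) + 0/42495 = -31940*(-1/362845) + 0*(1/42495) = 6388/72569 + 0 = 6388/72569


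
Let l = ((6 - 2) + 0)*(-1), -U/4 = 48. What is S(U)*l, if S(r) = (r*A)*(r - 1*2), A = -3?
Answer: 446976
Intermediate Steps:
U = -192 (U = -4*48 = -192)
S(r) = -3*r*(-2 + r) (S(r) = (r*(-3))*(r - 1*2) = (-3*r)*(r - 2) = (-3*r)*(-2 + r) = -3*r*(-2 + r))
l = -4 (l = (4 + 0)*(-1) = 4*(-1) = -4)
S(U)*l = (3*(-192)*(2 - 1*(-192)))*(-4) = (3*(-192)*(2 + 192))*(-4) = (3*(-192)*194)*(-4) = -111744*(-4) = 446976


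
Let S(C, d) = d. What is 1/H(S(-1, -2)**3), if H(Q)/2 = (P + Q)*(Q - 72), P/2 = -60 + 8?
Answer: 1/17920 ≈ 5.5804e-5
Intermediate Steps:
P = -104 (P = 2*(-60 + 8) = 2*(-52) = -104)
H(Q) = 2*(-104 + Q)*(-72 + Q) (H(Q) = 2*((-104 + Q)*(Q - 72)) = 2*((-104 + Q)*(-72 + Q)) = 2*(-104 + Q)*(-72 + Q))
1/H(S(-1, -2)**3) = 1/(14976 - 352*(-2)**3 + 2*((-2)**3)**2) = 1/(14976 - 352*(-8) + 2*(-8)**2) = 1/(14976 + 2816 + 2*64) = 1/(14976 + 2816 + 128) = 1/17920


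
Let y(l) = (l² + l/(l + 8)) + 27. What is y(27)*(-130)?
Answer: -688662/7 ≈ -98380.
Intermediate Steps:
y(l) = 27 + l² + l/(8 + l) (y(l) = (l² + l/(8 + l)) + 27 = 27 + l² + l/(8 + l))
y(27)*(-130) = ((216 + 27³ + 8*27² + 28*27)/(8 + 27))*(-130) = ((216 + 19683 + 8*729 + 756)/35)*(-130) = ((216 + 19683 + 5832 + 756)/35)*(-130) = ((1/35)*26487)*(-130) = (26487/35)*(-130) = -688662/7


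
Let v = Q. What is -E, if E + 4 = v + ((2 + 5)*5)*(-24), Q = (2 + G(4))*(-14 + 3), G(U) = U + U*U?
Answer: 1086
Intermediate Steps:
G(U) = U + U²
Q = -242 (Q = (2 + 4*(1 + 4))*(-14 + 3) = (2 + 4*5)*(-11) = (2 + 20)*(-11) = 22*(-11) = -242)
v = -242
E = -1086 (E = -4 + (-242 + ((2 + 5)*5)*(-24)) = -4 + (-242 + (7*5)*(-24)) = -4 + (-242 + 35*(-24)) = -4 + (-242 - 840) = -4 - 1082 = -1086)
-E = -1*(-1086) = 1086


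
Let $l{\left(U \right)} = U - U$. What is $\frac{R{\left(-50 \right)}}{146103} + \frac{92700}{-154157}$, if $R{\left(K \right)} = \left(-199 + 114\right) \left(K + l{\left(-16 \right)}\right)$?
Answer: $- \frac{12888580850}{22522800171} \approx -0.57225$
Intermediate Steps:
$l{\left(U \right)} = 0$
$R{\left(K \right)} = - 85 K$ ($R{\left(K \right)} = \left(-199 + 114\right) \left(K + 0\right) = - 85 K$)
$\frac{R{\left(-50 \right)}}{146103} + \frac{92700}{-154157} = \frac{\left(-85\right) \left(-50\right)}{146103} + \frac{92700}{-154157} = 4250 \cdot \frac{1}{146103} + 92700 \left(- \frac{1}{154157}\right) = \frac{4250}{146103} - \frac{92700}{154157} = - \frac{12888580850}{22522800171}$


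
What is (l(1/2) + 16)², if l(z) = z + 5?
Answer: 1849/4 ≈ 462.25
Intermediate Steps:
l(z) = 5 + z
(l(1/2) + 16)² = ((5 + 1/2) + 16)² = ((5 + ½) + 16)² = (11/2 + 16)² = (43/2)² = 1849/4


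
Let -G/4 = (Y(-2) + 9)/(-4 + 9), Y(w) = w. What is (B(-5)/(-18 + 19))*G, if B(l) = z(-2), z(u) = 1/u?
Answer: 14/5 ≈ 2.8000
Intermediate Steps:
B(l) = -½ (B(l) = 1/(-2) = -½)
G = -28/5 (G = -4*(-2 + 9)/(-4 + 9) = -28/5 ≈ -5.6000)
(B(-5)/(-18 + 19))*G = (-½/(-18 + 19))*(-28/5) = (-½/1)*(-28/5) = (1*(-½))*(-28/5) = -½*(-28/5) = 14/5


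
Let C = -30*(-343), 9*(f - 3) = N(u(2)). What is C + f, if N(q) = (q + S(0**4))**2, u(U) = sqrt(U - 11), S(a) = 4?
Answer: 92644/9 + 8*I/3 ≈ 10294.0 + 2.6667*I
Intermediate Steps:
u(U) = sqrt(-11 + U)
N(q) = (4 + q)**2 (N(q) = (q + 4)**2 = (4 + q)**2)
f = 3 + (4 + 3*I)**2/9 (f = 3 + (4 + sqrt(-11 + 2))**2/9 = 3 + (4 + sqrt(-9))**2/9 = 3 + (4 + 3*I)**2/9 ≈ 3.7778 + 2.6667*I)
C = 10290
C + f = 10290 + (34/9 + 8*I/3) = 92644/9 + 8*I/3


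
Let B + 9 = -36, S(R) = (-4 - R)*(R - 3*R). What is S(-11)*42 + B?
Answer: 6423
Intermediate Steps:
S(R) = -2*R*(-4 - R) (S(R) = (-4 - R)*(-2*R) = -2*R*(-4 - R))
B = -45 (B = -9 - 36 = -45)
S(-11)*42 + B = (2*(-11)*(4 - 11))*42 - 45 = (2*(-11)*(-7))*42 - 45 = 154*42 - 45 = 6468 - 45 = 6423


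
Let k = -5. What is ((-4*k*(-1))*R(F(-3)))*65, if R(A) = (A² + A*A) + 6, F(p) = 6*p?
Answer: -850200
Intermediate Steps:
R(A) = 6 + 2*A² (R(A) = (A² + A²) + 6 = 2*A² + 6 = 6 + 2*A²)
((-4*k*(-1))*R(F(-3)))*65 = ((-4*(-5)*(-1))*(6 + 2*(6*(-3))²))*65 = ((20*(-1))*(6 + 2*(-18)²))*65 = -20*(6 + 2*324)*65 = -20*(6 + 648)*65 = -20*654*65 = -13080*65 = -850200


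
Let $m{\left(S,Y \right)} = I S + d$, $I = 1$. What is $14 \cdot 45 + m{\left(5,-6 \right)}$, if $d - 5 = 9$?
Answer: $649$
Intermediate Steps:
$d = 14$ ($d = 5 + 9 = 14$)
$m{\left(S,Y \right)} = 14 + S$ ($m{\left(S,Y \right)} = 1 S + 14 = S + 14 = 14 + S$)
$14 \cdot 45 + m{\left(5,-6 \right)} = 14 \cdot 45 + \left(14 + 5\right) = 630 + 19 = 649$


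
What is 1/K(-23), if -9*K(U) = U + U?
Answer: 9/46 ≈ 0.19565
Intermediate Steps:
K(U) = -2*U/9 (K(U) = -(U + U)/9 = -2*U/9)
1/K(-23) = 1/(-2/9*(-23)) = 1/(46/9) = 9/46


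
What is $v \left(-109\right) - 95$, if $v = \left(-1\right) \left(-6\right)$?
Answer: $-749$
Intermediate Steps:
$v = 6$
$v \left(-109\right) - 95 = 6 \left(-109\right) - 95 = -654 - 95 = -749$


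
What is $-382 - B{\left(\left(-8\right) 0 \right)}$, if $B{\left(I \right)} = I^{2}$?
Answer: $-382$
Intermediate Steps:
$-382 - B{\left(\left(-8\right) 0 \right)} = -382 - \left(\left(-8\right) 0\right)^{2} = -382 - 0^{2} = -382 - 0 = -382 + 0 = -382$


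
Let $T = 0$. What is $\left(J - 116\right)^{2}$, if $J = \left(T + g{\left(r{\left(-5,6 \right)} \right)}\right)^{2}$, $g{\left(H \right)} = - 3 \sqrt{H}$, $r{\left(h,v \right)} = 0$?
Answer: $13456$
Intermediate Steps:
$J = 0$ ($J = \left(0 - 3 \sqrt{0}\right)^{2} = \left(0 - 0\right)^{2} = \left(0 + 0\right)^{2} = 0^{2} = 0$)
$\left(J - 116\right)^{2} = \left(0 - 116\right)^{2} = \left(-116\right)^{2} = 13456$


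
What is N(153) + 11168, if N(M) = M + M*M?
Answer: 34730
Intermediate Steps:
N(M) = M + M²
N(153) + 11168 = 153*(1 + 153) + 11168 = 153*154 + 11168 = 23562 + 11168 = 34730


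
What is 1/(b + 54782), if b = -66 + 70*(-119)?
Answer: 1/46386 ≈ 2.1558e-5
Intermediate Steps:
b = -8396 (b = -66 - 8330 = -8396)
1/(b + 54782) = 1/(-8396 + 54782) = 1/46386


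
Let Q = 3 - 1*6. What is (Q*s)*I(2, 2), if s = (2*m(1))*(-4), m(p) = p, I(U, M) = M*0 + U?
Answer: 48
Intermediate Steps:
I(U, M) = U (I(U, M) = 0 + U = U)
s = -8 (s = (2*1)*(-4) = 2*(-4) = -8)
Q = -3 (Q = 3 - 6 = -3)
(Q*s)*I(2, 2) = -3*(-8)*2 = 24*2 = 48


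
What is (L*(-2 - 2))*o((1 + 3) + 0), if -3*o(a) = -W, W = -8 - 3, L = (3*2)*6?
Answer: 528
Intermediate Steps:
L = 36 (L = 6*6 = 36)
W = -11
o(a) = -11/3 (o(a) = -(-1)*(-11)/3 = -⅓*11 = -11/3)
(L*(-2 - 2))*o((1 + 3) + 0) = (36*(-2 - 2))*(-11/3) = (36*(-4))*(-11/3) = -144*(-11/3) = 528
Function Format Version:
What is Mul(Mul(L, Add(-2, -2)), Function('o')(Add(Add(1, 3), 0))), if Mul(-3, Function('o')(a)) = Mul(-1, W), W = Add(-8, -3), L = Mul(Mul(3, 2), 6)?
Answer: 528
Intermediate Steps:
L = 36 (L = Mul(6, 6) = 36)
W = -11
Function('o')(a) = Rational(-11, 3) (Function('o')(a) = Mul(Rational(-1, 3), Mul(-1, -11)) = Mul(Rational(-1, 3), 11) = Rational(-11, 3))
Mul(Mul(L, Add(-2, -2)), Function('o')(Add(Add(1, 3), 0))) = Mul(Mul(36, Add(-2, -2)), Rational(-11, 3)) = Mul(Mul(36, -4), Rational(-11, 3)) = Mul(-144, Rational(-11, 3)) = 528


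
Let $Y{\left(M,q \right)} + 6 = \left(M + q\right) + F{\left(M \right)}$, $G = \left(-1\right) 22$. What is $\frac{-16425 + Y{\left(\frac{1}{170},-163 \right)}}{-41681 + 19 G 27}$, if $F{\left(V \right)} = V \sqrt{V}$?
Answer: $\frac{2820979}{9004390} - \frac{\sqrt{170}}{1530746300} \approx 0.31329$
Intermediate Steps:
$F{\left(V \right)} = V^{\frac{3}{2}}$
$G = -22$
$Y{\left(M,q \right)} = -6 + M + q + M^{\frac{3}{2}}$ ($Y{\left(M,q \right)} = -6 + \left(\left(M + q\right) + M^{\frac{3}{2}}\right) = -6 + \left(M + q + M^{\frac{3}{2}}\right) = -6 + M + q + M^{\frac{3}{2}}$)
$\frac{-16425 + Y{\left(\frac{1}{170},-163 \right)}}{-41681 + 19 G 27} = \frac{-16425 + \left(-6 + \frac{1}{170} - 163 + \left(\frac{1}{170}\right)^{\frac{3}{2}}\right)}{-41681 + 19 \left(-22\right) 27} = \frac{-16425 + \left(-6 + \frac{1}{170} - 163 + \left(\frac{1}{170}\right)^{\frac{3}{2}}\right)}{-41681 - 11286} = \frac{-16425 + \left(-6 + \frac{1}{170} - 163 + \frac{\sqrt{170}}{28900}\right)}{-41681 - 11286} = \frac{-16425 - \left(\frac{28729}{170} - \frac{\sqrt{170}}{28900}\right)}{-52967} = \left(- \frac{2820979}{170} + \frac{\sqrt{170}}{28900}\right) \left(- \frac{1}{52967}\right) = \frac{2820979}{9004390} - \frac{\sqrt{170}}{1530746300}$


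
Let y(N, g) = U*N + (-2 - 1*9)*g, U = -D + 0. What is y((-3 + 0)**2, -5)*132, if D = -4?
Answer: 12012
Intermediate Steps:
U = 4 (U = -1*(-4) + 0 = 4 + 0 = 4)
y(N, g) = -11*g + 4*N (y(N, g) = 4*N + (-2 - 1*9)*g = 4*N + (-2 - 9)*g = 4*N - 11*g = -11*g + 4*N)
y((-3 + 0)**2, -5)*132 = (-11*(-5) + 4*(-3 + 0)**2)*132 = (55 + 4*(-3)**2)*132 = (55 + 4*9)*132 = (55 + 36)*132 = 91*132 = 12012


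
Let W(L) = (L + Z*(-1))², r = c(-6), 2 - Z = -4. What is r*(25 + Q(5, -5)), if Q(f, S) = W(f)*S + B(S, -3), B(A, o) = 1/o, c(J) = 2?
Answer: 118/3 ≈ 39.333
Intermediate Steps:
Z = 6 (Z = 2 - 1*(-4) = 2 + 4 = 6)
r = 2
W(L) = (-6 + L)² (W(L) = (L + 6*(-1))² = (L - 6)² = (-6 + L)²)
Q(f, S) = -⅓ + S*(-6 + f)² (Q(f, S) = (-6 + f)²*S + 1/(-3) = S*(-6 + f)² - ⅓ = -⅓ + S*(-6 + f)²)
r*(25 + Q(5, -5)) = 2*(25 + (-⅓ - 5*(-6 + 5)²)) = 2*(25 + (-⅓ - 5*(-1)²)) = 2*(25 + (-⅓ - 5*1)) = 2*(25 + (-⅓ - 5)) = 2*(25 - 16/3) = 2*(59/3) = 118/3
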